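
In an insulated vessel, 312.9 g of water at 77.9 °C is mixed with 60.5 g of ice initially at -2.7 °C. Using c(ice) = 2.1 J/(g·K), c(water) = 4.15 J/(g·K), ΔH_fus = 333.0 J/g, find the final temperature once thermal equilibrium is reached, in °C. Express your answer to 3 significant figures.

T_f = 52.1 °C

Heat to bring ice to 0 °C and melt it: q₁ = 60.5×2.1×2.7 + 60.5×333.0 = 20490 J
Heat the water can supply cooling to 0 °C: 312.9×4.15×77.9 = 101156 J > q₁, so all ice melts.
Energy balance: 312.9×4.15×(77.9 − T) = 20490 + 60.5×4.15×(T − 0)
1298.535(77.9 − T) = 20490 + 251.075 T
101156 − 20490 = 1549.610 T
T = 80666 / 1549.610 = 52.06 °C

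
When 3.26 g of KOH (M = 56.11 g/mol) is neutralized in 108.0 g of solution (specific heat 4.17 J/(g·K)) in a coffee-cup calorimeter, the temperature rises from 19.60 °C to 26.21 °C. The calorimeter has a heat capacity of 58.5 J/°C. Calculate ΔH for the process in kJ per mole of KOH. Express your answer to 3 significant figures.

|ΔT| = |26.21 − 19.60| = 6.61 °C
|q_surr| = (108.0 × 4.17 + 58.5) × 6.61 = 508.86 × 6.61 = 3364 J
n(KOH) = 3.26 / 56.11 = 0.05810 mol
Temperature rose, so q_rxn = −|q_surr| = -3.364 kJ
ΔH = q_rxn / n = -57.90 kJ/mol

ΔH = -57.9 kJ/mol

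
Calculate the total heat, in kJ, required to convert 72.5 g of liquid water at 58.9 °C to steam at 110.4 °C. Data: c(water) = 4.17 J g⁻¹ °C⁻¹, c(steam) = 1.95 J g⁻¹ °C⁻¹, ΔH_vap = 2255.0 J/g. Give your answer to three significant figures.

q = 177 kJ

q1 (heat water 58.9→100.0 °C): 72.5 × 4.17 × 41.1 = 12426 J
q2 (vaporize at 100 °C): 72.5 × 2255.0 = 163488 J
q3 (heat steam 100.0→110.4 °C): 72.5 × 1.95 × 10.4 = 1470 J
Total: 12426 + 163488 + 1470 = 177384 J = 177 kJ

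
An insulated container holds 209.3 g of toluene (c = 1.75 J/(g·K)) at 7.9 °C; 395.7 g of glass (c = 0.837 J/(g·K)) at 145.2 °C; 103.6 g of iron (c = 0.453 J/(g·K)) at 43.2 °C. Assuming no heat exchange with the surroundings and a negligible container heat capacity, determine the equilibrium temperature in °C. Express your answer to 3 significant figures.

T_f = 71.2 °C

Σ mᵢcᵢ(T − Tᵢ) = 0  ⇒  T = Σ mᵢcᵢTᵢ / Σ mᵢcᵢ
Σ mᵢcᵢ = 209.3×1.75 + 395.7×0.837 + 103.6×0.453 = 744.4067
Σ mᵢcᵢTᵢ = 366.275×7.9 + 331.2009×145.2 + 46.9308×43.2 = 53011
T = 53011 / 744.4067 = 71.21 °C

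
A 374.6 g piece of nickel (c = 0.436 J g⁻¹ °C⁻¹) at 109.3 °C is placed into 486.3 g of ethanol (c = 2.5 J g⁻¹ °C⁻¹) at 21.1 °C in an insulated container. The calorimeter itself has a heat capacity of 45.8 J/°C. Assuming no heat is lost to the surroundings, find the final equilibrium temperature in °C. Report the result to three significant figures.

T_f = 31.2 °C

Heat lost by nickel = heat gained by ethanol + calorimeter.
(374.6)(0.436)(109.3 − T) = [(486.3)(2.5) + 45.8](T − 21.1)
163.3256 (109.3 − T) = 1261.55 (T − 21.1)
17851 − 163.3256 T = 1261.55 T − 26619
44470 = 1424.8756 T
T = 31.21 °C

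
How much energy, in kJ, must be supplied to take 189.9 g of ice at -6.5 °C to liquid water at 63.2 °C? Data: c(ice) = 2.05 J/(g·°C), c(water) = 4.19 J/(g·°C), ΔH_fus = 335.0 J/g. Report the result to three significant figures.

q1 (heat ice -6.5→0.0 °C): 189.9 × 2.05 × 6.5 = 2530 J
q2 (melt at 0 °C): 189.9 × 335.0 = 63617 J
q3 (heat water 0.0→63.2 °C): 189.9 × 4.19 × 63.2 = 50287 J
Total: 2530 + 63617 + 50287 = 116434 J = 116 kJ

q = 116 kJ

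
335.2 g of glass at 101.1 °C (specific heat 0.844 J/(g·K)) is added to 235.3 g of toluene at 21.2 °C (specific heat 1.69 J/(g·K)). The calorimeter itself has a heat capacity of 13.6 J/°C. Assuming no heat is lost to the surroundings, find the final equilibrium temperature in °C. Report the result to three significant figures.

Heat lost by glass = heat gained by toluene + calorimeter.
(335.2)(0.844)(101.1 − T) = [(235.3)(1.69) + 13.6](T − 21.2)
282.9088 (101.1 − T) = 411.257 (T − 21.2)
28602 − 282.9088 T = 411.257 T − 8718.6
37320.6 = 694.1658 T
T = 53.76 °C

T_f = 53.8 °C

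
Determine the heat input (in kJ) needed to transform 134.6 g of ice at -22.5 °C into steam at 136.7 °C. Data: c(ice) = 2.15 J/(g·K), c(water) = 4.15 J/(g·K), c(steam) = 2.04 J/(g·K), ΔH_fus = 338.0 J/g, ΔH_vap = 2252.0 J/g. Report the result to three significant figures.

q1 (heat ice -22.5→0.0 °C): 134.6 × 2.15 × 22.5 = 6511 J
q2 (melt at 0 °C): 134.6 × 338.0 = 45495 J
q3 (heat water 0.0→100.0 °C): 134.6 × 4.15 × 100.0 = 55859 J
q4 (vaporize at 100 °C): 134.6 × 2252.0 = 303119 J
q5 (heat steam 100.0→136.7 °C): 134.6 × 2.04 × 36.7 = 10077 J
Total: 6511 + 45495 + 55859 + 303119 + 10077 = 421061 J = 421 kJ

q = 421 kJ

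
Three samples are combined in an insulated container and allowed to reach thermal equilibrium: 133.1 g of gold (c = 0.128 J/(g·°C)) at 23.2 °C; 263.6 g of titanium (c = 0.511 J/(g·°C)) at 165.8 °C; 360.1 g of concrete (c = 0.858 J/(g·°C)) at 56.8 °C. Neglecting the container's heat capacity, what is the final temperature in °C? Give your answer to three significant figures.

T_f = 87.4 °C

Σ mᵢcᵢ(T − Tᵢ) = 0  ⇒  T = Σ mᵢcᵢTᵢ / Σ mᵢcᵢ
Σ mᵢcᵢ = 133.1×0.128 + 263.6×0.511 + 360.1×0.858 = 460.7022
Σ mᵢcᵢTᵢ = 17.0368×23.2 + 134.6996×165.8 + 308.9658×56.8 = 40278
T = 40278 / 460.7022 = 87.43 °C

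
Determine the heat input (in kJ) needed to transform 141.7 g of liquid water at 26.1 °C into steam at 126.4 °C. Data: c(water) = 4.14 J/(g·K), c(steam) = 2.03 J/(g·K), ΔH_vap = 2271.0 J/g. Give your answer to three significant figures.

q = 373 kJ

q1 (heat water 26.1→100.0 °C): 141.7 × 4.14 × 73.9 = 43353 J
q2 (vaporize at 100 °C): 141.7 × 2271.0 = 321801 J
q3 (heat steam 100.0→126.4 °C): 141.7 × 2.03 × 26.4 = 7594 J
Total: 43353 + 321801 + 7594 = 372748 J = 373 kJ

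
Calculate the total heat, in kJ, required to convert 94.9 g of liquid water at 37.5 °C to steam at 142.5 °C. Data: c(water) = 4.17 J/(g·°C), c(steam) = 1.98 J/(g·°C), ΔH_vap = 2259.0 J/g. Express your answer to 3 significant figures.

q1 (heat water 37.5→100.0 °C): 94.9 × 4.17 × 62.5 = 24733 J
q2 (vaporize at 100 °C): 94.9 × 2259.0 = 214379 J
q3 (heat steam 100.0→142.5 °C): 94.9 × 1.98 × 42.5 = 7986 J
Total: 24733 + 214379 + 7986 = 247098 J = 247 kJ

q = 247 kJ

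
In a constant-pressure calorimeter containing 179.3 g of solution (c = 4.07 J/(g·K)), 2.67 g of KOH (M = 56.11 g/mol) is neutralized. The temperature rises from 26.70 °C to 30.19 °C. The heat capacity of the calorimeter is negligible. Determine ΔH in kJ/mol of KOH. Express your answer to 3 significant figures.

ΔH = -53.5 kJ/mol

|ΔT| = |30.19 − 26.70| = 3.49 °C
|q_surr| = (179.3 × 4.07) × 3.49 = 729.751 × 3.49 = 2547 J
n(KOH) = 2.67 / 56.11 = 0.04759 mol
Temperature rose, so q_rxn = −|q_surr| = -2.547 kJ
ΔH = q_rxn / n = -53.52 kJ/mol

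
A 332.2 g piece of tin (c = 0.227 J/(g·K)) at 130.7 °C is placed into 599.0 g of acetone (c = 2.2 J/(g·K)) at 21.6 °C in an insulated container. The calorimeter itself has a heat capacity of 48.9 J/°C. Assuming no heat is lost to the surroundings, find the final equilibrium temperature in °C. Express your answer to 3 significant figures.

Heat lost by tin = heat gained by acetone + calorimeter.
(332.2)(0.227)(130.7 − T) = [(599.0)(2.2) + 48.9](T − 21.6)
75.4094 (130.7 − T) = 1366.7 (T − 21.6)
9856.0 − 75.4094 T = 1366.7 T − 29521
39377.0 = 1442.1094 T
T = 27.31 °C

T_f = 27.3 °C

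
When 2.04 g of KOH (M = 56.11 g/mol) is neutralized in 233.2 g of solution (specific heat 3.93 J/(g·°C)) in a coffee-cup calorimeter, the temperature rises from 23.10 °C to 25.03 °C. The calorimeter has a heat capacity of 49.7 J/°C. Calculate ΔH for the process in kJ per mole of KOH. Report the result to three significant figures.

|ΔT| = |25.03 − 23.10| = 1.93 °C
|q_surr| = (233.2 × 3.93 + 49.7) × 1.93 = 966.176 × 1.93 = 1865 J
n(KOH) = 2.04 / 56.11 = 0.03636 mol
Temperature rose, so q_rxn = −|q_surr| = -1.865 kJ
ΔH = q_rxn / n = -51.29 kJ/mol

ΔH = -51.3 kJ/mol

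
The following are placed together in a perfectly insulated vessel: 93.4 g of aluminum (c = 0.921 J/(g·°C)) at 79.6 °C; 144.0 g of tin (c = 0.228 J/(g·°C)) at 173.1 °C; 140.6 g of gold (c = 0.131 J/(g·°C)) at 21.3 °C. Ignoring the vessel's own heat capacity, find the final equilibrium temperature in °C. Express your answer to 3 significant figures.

Σ mᵢcᵢ(T − Tᵢ) = 0  ⇒  T = Σ mᵢcᵢTᵢ / Σ mᵢcᵢ
Σ mᵢcᵢ = 93.4×0.921 + 144.0×0.228 + 140.6×0.131 = 137.2720
Σ mᵢcᵢTᵢ = 86.0214×79.6 + 32.832×173.1 + 18.4186×21.3 = 12923
T = 12923 / 137.2720 = 94.14 °C

T_f = 94.1 °C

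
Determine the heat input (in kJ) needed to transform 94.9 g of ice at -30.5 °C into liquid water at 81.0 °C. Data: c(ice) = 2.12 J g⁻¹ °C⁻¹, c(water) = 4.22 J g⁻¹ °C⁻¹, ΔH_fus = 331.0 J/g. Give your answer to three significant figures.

q1 (heat ice -30.5→0.0 °C): 94.9 × 2.12 × 30.5 = 6136 J
q2 (melt at 0 °C): 94.9 × 331.0 = 31412 J
q3 (heat water 0.0→81.0 °C): 94.9 × 4.22 × 81.0 = 32439 J
Total: 6136 + 31412 + 32439 = 69987 J = 70.0 kJ

q = 70.0 kJ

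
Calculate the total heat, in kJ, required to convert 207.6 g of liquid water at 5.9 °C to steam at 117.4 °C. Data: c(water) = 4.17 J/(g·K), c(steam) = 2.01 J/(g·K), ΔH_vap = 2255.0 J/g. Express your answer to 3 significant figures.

q = 557 kJ

q1 (heat water 5.9→100.0 °C): 207.6 × 4.17 × 94.1 = 81462 J
q2 (vaporize at 100 °C): 207.6 × 2255.0 = 468138 J
q3 (heat steam 100.0→117.4 °C): 207.6 × 2.01 × 17.4 = 7261 J
Total: 81462 + 468138 + 7261 = 556861 J = 557 kJ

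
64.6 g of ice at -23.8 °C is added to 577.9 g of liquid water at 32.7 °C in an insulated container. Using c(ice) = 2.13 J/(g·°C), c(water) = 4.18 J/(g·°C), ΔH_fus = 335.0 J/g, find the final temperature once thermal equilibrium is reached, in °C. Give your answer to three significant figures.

T_f = 20.1 °C

Heat to bring ice to 0 °C and melt it: q₁ = 64.6×2.13×23.8 + 64.6×335.0 = 24916 J
Heat the water can supply cooling to 0 °C: 577.9×4.18×32.7 = 78990.8 J > q₁, so all ice melts.
Energy balance: 577.9×4.18×(32.7 − T) = 24916 + 64.6×4.18×(T − 0)
2415.622(32.7 − T) = 24916 + 270.028 T
78990.8 − 24916 = 2685.650 T
T = 54074.8 / 2685.650 = 20.13 °C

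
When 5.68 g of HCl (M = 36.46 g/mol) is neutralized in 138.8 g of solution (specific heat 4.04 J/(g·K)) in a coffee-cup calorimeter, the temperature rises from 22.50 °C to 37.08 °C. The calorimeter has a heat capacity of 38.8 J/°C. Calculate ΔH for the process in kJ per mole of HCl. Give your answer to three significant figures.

ΔH = -56.1 kJ/mol

|ΔT| = |37.08 − 22.50| = 14.58 °C
|q_surr| = (138.8 × 4.04 + 38.8) × 14.58 = 599.552 × 14.58 = 8741 J
n(HCl) = 5.68 / 36.46 = 0.1558 mol
Temperature rose, so q_rxn = −|q_surr| = -8.741 kJ
ΔH = q_rxn / n = -56.10 kJ/mol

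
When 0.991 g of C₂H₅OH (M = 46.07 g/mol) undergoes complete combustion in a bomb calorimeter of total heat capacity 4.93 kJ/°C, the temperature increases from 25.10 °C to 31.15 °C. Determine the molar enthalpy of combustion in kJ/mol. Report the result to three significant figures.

ΔH = -1390 kJ/mol

ΔT = 31.15 − 25.10 = 6.05 °C
q_cal = C_cal × ΔT = 4.93 × 6.05 = 29.8265 kJ
n = 0.991 / 46.07 = 0.02151 mol
q_rxn = −q_cal = -29.8265 kJ
ΔH = -29.8265 / 0.02151 = -1387 kJ/mol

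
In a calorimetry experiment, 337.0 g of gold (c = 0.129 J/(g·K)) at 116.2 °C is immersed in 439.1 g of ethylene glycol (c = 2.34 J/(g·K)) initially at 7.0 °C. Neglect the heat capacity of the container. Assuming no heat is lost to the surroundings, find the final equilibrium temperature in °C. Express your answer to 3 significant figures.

T_f = 11.4 °C

Heat lost by gold = heat gained by ethylene glycol.
(337.0)(0.129)(116.2 − T) = (439.1)(2.34)(T − 7.0)
43.473 (116.2 − T) = 1027.494 (T − 7.0)
5051.6 − 43.473 T = 1027.494 T − 7192.5
12244.1 = 1070.967 T
T = 11.43 °C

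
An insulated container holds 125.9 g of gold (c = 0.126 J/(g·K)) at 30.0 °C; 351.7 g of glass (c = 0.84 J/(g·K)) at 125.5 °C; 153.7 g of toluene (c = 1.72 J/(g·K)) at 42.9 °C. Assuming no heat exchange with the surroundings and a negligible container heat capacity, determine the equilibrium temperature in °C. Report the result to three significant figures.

Σ mᵢcᵢ(T − Tᵢ) = 0  ⇒  T = Σ mᵢcᵢTᵢ / Σ mᵢcᵢ
Σ mᵢcᵢ = 125.9×0.126 + 351.7×0.84 + 153.7×1.72 = 575.6554
Σ mᵢcᵢTᵢ = 15.8634×30.0 + 295.428×125.5 + 264.364×42.9 = 48893
T = 48893 / 575.6554 = 84.93 °C

T_f = 84.9 °C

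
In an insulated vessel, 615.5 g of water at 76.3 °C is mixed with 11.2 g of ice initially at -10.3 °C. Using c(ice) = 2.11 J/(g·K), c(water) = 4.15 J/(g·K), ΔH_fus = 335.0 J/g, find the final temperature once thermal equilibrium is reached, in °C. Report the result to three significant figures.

Heat to bring ice to 0 °C and melt it: q₁ = 11.2×2.11×10.3 + 11.2×335.0 = 3995.4 J
Heat the water can supply cooling to 0 °C: 615.5×4.15×76.3 = 194895 J > q₁, so all ice melts.
Energy balance: 615.5×4.15×(76.3 − T) = 3995.4 + 11.2×4.15×(T − 0)
2554.325(76.3 − T) = 3995.4 + 46.48 T
194895 − 3995.4 = 2600.805 T
T = 190899.6 / 2600.805 = 73.40 °C

T_f = 73.4 °C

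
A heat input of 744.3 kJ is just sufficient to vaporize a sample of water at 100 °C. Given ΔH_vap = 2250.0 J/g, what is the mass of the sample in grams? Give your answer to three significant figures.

m = q / ΔH_vap = 744300 J / 2250.0 J/g = 331 g

m = 331 g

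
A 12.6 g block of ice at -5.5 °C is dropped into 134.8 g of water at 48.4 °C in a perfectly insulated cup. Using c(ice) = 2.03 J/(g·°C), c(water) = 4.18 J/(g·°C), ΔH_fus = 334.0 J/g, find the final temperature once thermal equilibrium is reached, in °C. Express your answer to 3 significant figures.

T_f = 37.2 °C

Heat to bring ice to 0 °C and melt it: q₁ = 12.6×2.03×5.5 + 12.6×334.0 = 4349.1 J
Heat the water can supply cooling to 0 °C: 134.8×4.18×48.4 = 27271.7 J > q₁, so all ice melts.
Energy balance: 134.8×4.18×(48.4 − T) = 4349.1 + 12.6×4.18×(T − 0)
563.464(48.4 − T) = 4349.1 + 52.668 T
27271.7 − 4349.1 = 616.132 T
T = 22922.6 / 616.132 = 37.20 °C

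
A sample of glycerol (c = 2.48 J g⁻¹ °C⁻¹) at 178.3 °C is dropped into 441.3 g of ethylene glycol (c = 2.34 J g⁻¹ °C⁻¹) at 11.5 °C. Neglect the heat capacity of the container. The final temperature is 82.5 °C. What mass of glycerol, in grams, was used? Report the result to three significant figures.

q_gained = (441.3 × 2.34) × (82.5 − 11.5) = 73320 J
q_lost = m × 2.48 × (178.3 − 82.5) = 237.584 m
m = 73320 / 237.584 = 309 g

m = 309 g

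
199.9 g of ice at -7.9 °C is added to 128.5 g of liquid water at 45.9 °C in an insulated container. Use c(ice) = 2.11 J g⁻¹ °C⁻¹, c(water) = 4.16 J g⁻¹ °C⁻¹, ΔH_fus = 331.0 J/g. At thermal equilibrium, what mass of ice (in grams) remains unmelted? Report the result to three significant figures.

Heat to warm all ice to 0 °C: 199.9×2.11×7.9 = 3332.1 J
Heat released by water cooling to 0 °C: 128.5×4.16×45.9 = 24536 J
24536 J < 3332.1 + 199.9×331.0 = 69499.0 J, so not all ice melts; final T = 0 °C.
Heat left for melting: 24536 − 3332.1 = 21203.9 J
Mass melted = 21203.9 / 331.0 = 64.06 g
Ice remaining = 199.9 − 64.06 = 135.84 g

m_ice remaining = 136 g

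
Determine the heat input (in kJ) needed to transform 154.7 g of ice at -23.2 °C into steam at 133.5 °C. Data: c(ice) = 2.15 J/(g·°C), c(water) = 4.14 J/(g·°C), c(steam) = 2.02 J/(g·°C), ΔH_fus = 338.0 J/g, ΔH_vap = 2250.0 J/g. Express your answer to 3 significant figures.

q = 483 kJ

q1 (heat ice -23.2→0.0 °C): 154.7 × 2.15 × 23.2 = 7716 J
q2 (melt at 0 °C): 154.7 × 338.0 = 52289 J
q3 (heat water 0.0→100.0 °C): 154.7 × 4.14 × 100.0 = 64046 J
q4 (vaporize at 100 °C): 154.7 × 2250.0 = 348075 J
q5 (heat steam 100.0→133.5 °C): 154.7 × 2.02 × 33.5 = 10469 J
Total: 7716 + 52289 + 64046 + 348075 + 10469 = 482595 J = 483 kJ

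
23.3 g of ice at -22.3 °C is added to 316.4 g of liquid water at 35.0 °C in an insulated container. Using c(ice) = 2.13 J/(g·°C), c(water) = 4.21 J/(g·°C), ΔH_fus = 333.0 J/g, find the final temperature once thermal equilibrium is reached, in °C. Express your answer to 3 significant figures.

Heat to bring ice to 0 °C and melt it: q₁ = 23.3×2.13×22.3 + 23.3×333.0 = 8865.6 J
Heat the water can supply cooling to 0 °C: 316.4×4.21×35.0 = 46621.5 J > q₁, so all ice melts.
Energy balance: 316.4×4.21×(35.0 − T) = 8865.6 + 23.3×4.21×(T − 0)
1332.044(35.0 − T) = 8865.6 + 98.093 T
46621.5 − 8865.6 = 1430.137 T
T = 37755.9 / 1430.137 = 26.40 °C

T_f = 26.4 °C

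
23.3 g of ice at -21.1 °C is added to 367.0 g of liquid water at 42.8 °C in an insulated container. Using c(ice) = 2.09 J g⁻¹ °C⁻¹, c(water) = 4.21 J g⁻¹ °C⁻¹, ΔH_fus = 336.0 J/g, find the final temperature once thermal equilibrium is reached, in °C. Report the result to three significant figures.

Heat to bring ice to 0 °C and melt it: q₁ = 23.3×2.09×21.1 + 23.3×336.0 = 8856.3 J
Heat the water can supply cooling to 0 °C: 367.0×4.21×42.8 = 66129.0 J > q₁, so all ice melts.
Energy balance: 367.0×4.21×(42.8 − T) = 8856.3 + 23.3×4.21×(T − 0)
1545.07(42.8 − T) = 8856.3 + 98.093 T
66129.0 − 8856.3 = 1643.163 T
T = 57272.7 / 1643.163 = 34.86 °C

T_f = 34.9 °C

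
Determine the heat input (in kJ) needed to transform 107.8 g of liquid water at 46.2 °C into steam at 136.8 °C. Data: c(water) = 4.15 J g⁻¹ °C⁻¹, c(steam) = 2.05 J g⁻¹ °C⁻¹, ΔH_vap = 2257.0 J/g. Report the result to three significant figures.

q1 (heat water 46.2→100.0 °C): 107.8 × 4.15 × 53.8 = 24069 J
q2 (vaporize at 100 °C): 107.8 × 2257.0 = 243305 J
q3 (heat steam 100.0→136.8 °C): 107.8 × 2.05 × 36.8 = 8132 J
Total: 24069 + 243305 + 8132 = 275506 J = 276 kJ

q = 276 kJ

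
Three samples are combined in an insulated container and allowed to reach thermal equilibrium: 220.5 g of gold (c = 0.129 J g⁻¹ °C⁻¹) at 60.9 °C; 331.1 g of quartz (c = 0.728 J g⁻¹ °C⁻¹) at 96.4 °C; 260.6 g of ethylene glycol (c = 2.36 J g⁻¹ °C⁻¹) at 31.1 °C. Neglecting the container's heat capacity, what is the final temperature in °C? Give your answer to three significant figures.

Σ mᵢcᵢ(T − Tᵢ) = 0  ⇒  T = Σ mᵢcᵢTᵢ / Σ mᵢcᵢ
Σ mᵢcᵢ = 220.5×0.129 + 331.1×0.728 + 260.6×2.36 = 884.5013
Σ mᵢcᵢTᵢ = 28.4445×60.9 + 241.0408×96.4 + 615.016×31.1 = 44096
T = 44096 / 884.5013 = 49.85 °C

T_f = 49.9 °C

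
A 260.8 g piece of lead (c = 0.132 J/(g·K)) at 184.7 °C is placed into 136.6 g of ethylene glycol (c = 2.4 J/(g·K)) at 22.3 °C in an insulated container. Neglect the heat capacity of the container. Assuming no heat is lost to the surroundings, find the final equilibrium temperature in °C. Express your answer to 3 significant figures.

Heat lost by lead = heat gained by ethylene glycol.
(260.8)(0.132)(184.7 − T) = (136.6)(2.4)(T − 22.3)
34.4256 (184.7 − T) = 327.84 (T − 22.3)
6358.4 − 34.4256 T = 327.84 T − 7310.8
13669.2 = 362.2656 T
T = 37.73 °C

T_f = 37.7 °C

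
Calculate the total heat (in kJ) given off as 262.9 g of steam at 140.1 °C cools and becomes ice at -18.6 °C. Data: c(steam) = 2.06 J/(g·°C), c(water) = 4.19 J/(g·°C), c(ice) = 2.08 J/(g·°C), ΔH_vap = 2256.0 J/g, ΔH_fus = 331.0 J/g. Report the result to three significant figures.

q1 (cool steam 140.1→100 °C): 262.9 × 2.06 × 40.1 = 21717 J
q2 (condense at 100 °C): 262.9 × 2256.0 = 593102 J
q3 (cool water 100→0 °C): 262.9 × 4.19 × 100.0 = 110155 J
q4 (freeze at 0 °C): 262.9 × 331.0 = 87020 J
q5 (cool ice 0→-18.6 °C): 262.9 × 2.08 × 18.6 = 10171 J
Total: 21717 + 593102 + 110155 + 87020 + 10171 = 822165 J = 822 kJ

q = 822 kJ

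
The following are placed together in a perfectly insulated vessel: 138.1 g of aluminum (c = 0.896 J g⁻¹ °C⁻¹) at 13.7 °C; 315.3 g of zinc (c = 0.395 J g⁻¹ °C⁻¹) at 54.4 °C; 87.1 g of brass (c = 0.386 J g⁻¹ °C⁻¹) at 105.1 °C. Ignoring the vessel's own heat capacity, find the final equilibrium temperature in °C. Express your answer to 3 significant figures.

Σ mᵢcᵢ(T − Tᵢ) = 0  ⇒  T = Σ mᵢcᵢTᵢ / Σ mᵢcᵢ
Σ mᵢcᵢ = 138.1×0.896 + 315.3×0.395 + 87.1×0.386 = 281.9017
Σ mᵢcᵢTᵢ = 123.7376×13.7 + 124.5435×54.4 + 33.6206×105.1 = 12004
T = 12004 / 281.9017 = 42.58 °C

T_f = 42.6 °C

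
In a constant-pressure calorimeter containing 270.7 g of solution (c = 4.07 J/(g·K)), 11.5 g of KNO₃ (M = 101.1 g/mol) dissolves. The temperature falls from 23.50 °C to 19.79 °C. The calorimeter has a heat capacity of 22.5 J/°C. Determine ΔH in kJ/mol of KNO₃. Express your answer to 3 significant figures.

ΔH = 36.7 kJ/mol

|ΔT| = |19.79 − 23.50| = 3.71 °C
|q_surr| = (270.7 × 4.07 + 22.5) × 3.71 = 1124.249 × 3.71 = 4171 J
n(KNO₃) = 11.5 / 101.1 = 0.1137 mol
Temperature fell, so q_rxn = +|q_surr| = 4.171 kJ
ΔH = q_rxn / n = 36.68 kJ/mol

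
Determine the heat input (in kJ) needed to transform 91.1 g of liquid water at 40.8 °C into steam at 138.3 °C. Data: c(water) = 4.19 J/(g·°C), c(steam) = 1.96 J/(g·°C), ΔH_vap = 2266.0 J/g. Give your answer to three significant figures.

q1 (heat water 40.8→100.0 °C): 91.1 × 4.19 × 59.2 = 22597 J
q2 (vaporize at 100 °C): 91.1 × 2266.0 = 206433 J
q3 (heat steam 100.0→138.3 °C): 91.1 × 1.96 × 38.3 = 6839 J
Total: 22597 + 206433 + 6839 = 235869 J = 236 kJ

q = 236 kJ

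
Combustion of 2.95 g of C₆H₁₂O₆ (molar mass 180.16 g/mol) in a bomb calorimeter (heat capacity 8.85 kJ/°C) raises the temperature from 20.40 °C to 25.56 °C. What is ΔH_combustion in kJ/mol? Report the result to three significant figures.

ΔH = -2790 kJ/mol

ΔT = 25.56 − 20.40 = 5.16 °C
q_cal = C_cal × ΔT = 8.85 × 5.16 = 45.666 kJ
n = 2.95 / 180.16 = 0.01637 mol
q_rxn = −q_cal = -45.666 kJ
ΔH = -45.666 / 0.01637 = -2790 kJ/mol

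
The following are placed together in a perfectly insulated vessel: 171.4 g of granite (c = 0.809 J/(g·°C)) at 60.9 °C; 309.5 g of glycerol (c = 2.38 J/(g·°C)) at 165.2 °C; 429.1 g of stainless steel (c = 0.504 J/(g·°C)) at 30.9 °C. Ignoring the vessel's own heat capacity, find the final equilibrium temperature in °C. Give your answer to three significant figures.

T_f = 125 °C

Σ mᵢcᵢ(T − Tᵢ) = 0  ⇒  T = Σ mᵢcᵢTᵢ / Σ mᵢcᵢ
Σ mᵢcᵢ = 171.4×0.809 + 309.5×2.38 + 429.1×0.504 = 1091.5390
Σ mᵢcᵢTᵢ = 138.6626×60.9 + 736.61×165.2 + 216.2664×30.9 = 136820
T = 136820 / 1091.5390 = 125.3 °C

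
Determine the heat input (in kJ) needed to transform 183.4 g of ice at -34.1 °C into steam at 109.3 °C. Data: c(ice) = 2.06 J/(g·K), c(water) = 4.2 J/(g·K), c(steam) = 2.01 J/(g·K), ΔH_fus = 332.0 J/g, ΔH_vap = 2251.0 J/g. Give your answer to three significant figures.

q = 567 kJ

q1 (heat ice -34.1→0.0 °C): 183.4 × 2.06 × 34.1 = 12883 J
q2 (melt at 0 °C): 183.4 × 332.0 = 60889 J
q3 (heat water 0.0→100.0 °C): 183.4 × 4.2 × 100.0 = 77028 J
q4 (vaporize at 100 °C): 183.4 × 2251.0 = 412833 J
q5 (heat steam 100.0→109.3 °C): 183.4 × 2.01 × 9.3 = 3428 J
Total: 12883 + 60889 + 77028 + 412833 + 3428 = 567061 J = 567 kJ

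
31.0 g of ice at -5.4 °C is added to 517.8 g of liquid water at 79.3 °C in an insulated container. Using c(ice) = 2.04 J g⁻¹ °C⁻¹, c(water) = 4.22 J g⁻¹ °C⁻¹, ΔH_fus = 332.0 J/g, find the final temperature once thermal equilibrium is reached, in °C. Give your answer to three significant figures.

Heat to bring ice to 0 °C and melt it: q₁ = 31.0×2.04×5.4 + 31.0×332.0 = 10633 J
Heat the water can supply cooling to 0 °C: 517.8×4.22×79.3 = 173280 J > q₁, so all ice melts.
Energy balance: 517.8×4.22×(79.3 − T) = 10633 + 31.0×4.22×(T − 0)
2185.116(79.3 − T) = 10633 + 130.82 T
173280 − 10633 = 2315.936 T
T = 162647 / 2315.936 = 70.23 °C

T_f = 70.2 °C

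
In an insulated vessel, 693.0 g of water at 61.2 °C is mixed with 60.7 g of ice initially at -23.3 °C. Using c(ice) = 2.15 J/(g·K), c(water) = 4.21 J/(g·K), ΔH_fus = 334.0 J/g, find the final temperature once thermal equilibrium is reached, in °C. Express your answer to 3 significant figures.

T_f = 48.9 °C

Heat to bring ice to 0 °C and melt it: q₁ = 60.7×2.15×23.3 + 60.7×334.0 = 23315 J
Heat the water can supply cooling to 0 °C: 693.0×4.21×61.2 = 178553 J > q₁, so all ice melts.
Energy balance: 693.0×4.21×(61.2 − T) = 23315 + 60.7×4.21×(T − 0)
2917.53(61.2 − T) = 23315 + 255.547 T
178553 − 23315 = 3173.077 T
T = 155238 / 3173.077 = 48.92 °C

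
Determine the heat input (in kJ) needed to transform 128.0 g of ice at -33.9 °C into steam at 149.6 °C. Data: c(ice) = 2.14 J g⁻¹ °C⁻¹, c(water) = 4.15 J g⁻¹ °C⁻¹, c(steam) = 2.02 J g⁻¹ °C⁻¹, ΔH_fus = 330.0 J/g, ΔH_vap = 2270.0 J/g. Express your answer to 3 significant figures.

q1 (heat ice -33.9→0.0 °C): 128.0 × 2.14 × 33.9 = 9286 J
q2 (melt at 0 °C): 128.0 × 330.0 = 42240 J
q3 (heat water 0.0→100.0 °C): 128.0 × 4.15 × 100.0 = 53120 J
q4 (vaporize at 100 °C): 128.0 × 2270.0 = 290560 J
q5 (heat steam 100.0→149.6 °C): 128.0 × 2.02 × 49.6 = 12825 J
Total: 9286 + 42240 + 53120 + 290560 + 12825 = 408031 J = 408 kJ

q = 408 kJ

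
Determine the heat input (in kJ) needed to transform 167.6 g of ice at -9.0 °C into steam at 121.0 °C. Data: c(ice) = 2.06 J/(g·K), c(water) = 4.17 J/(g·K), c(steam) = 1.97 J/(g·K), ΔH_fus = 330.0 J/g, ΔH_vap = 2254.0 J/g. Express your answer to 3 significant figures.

q = 513 kJ

q1 (heat ice -9.0→0.0 °C): 167.6 × 2.06 × 9.0 = 3107 J
q2 (melt at 0 °C): 167.6 × 330.0 = 55308 J
q3 (heat water 0.0→100.0 °C): 167.6 × 4.17 × 100.0 = 69889 J
q4 (vaporize at 100 °C): 167.6 × 2254.0 = 377770 J
q5 (heat steam 100.0→121.0 °C): 167.6 × 1.97 × 21.0 = 6934 J
Total: 3107 + 55308 + 69889 + 377770 + 6934 = 513008 J = 513 kJ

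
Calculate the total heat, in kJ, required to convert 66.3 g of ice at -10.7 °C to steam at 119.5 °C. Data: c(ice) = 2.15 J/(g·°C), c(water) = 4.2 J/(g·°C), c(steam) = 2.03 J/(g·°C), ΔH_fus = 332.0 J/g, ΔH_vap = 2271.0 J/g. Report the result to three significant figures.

q = 205 kJ

q1 (heat ice -10.7→0.0 °C): 66.3 × 2.15 × 10.7 = 1525 J
q2 (melt at 0 °C): 66.3 × 332.0 = 22012 J
q3 (heat water 0.0→100.0 °C): 66.3 × 4.2 × 100.0 = 27846 J
q4 (vaporize at 100 °C): 66.3 × 2271.0 = 150567 J
q5 (heat steam 100.0→119.5 °C): 66.3 × 2.03 × 19.5 = 2624 J
Total: 1525 + 22012 + 27846 + 150567 + 2624 = 204574 J = 205 kJ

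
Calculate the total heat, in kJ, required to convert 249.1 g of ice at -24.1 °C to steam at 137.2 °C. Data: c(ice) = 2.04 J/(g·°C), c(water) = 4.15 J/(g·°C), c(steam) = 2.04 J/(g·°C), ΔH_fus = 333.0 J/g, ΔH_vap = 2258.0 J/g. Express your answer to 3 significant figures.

q1 (heat ice -24.1→0.0 °C): 249.1 × 2.04 × 24.1 = 12247 J
q2 (melt at 0 °C): 249.1 × 333.0 = 82950 J
q3 (heat water 0.0→100.0 °C): 249.1 × 4.15 × 100.0 = 103377 J
q4 (vaporize at 100 °C): 249.1 × 2258.0 = 562468 J
q5 (heat steam 100.0→137.2 °C): 249.1 × 2.04 × 37.2 = 18904 J
Total: 12247 + 82950 + 103377 + 562468 + 18904 = 779946 J = 780 kJ

q = 780 kJ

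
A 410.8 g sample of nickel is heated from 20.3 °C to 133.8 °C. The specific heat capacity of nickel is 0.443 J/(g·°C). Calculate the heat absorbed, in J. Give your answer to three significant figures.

q = 20700 J

q = m c ΔT = 410.8 × 0.443 × (133.8 − 20.3)
q = 410.8 × 0.443 × 113.5 = 20660 J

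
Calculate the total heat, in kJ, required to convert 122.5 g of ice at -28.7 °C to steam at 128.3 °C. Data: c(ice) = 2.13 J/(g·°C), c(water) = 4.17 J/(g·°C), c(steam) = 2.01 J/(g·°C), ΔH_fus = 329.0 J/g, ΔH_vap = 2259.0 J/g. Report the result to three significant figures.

q = 383 kJ

q1 (heat ice -28.7→0.0 °C): 122.5 × 2.13 × 28.7 = 7489 J
q2 (melt at 0 °C): 122.5 × 329.0 = 40303 J
q3 (heat water 0.0→100.0 °C): 122.5 × 4.17 × 100.0 = 51083 J
q4 (vaporize at 100 °C): 122.5 × 2259.0 = 276728 J
q5 (heat steam 100.0→128.3 °C): 122.5 × 2.01 × 28.3 = 6968 J
Total: 7489 + 40303 + 51083 + 276728 + 6968 = 382571 J = 383 kJ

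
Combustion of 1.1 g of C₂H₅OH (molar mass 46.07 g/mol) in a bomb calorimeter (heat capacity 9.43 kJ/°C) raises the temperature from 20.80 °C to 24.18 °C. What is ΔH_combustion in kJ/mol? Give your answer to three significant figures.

ΔH = -1330 kJ/mol

ΔT = 24.18 − 20.80 = 3.38 °C
q_cal = C_cal × ΔT = 9.43 × 3.38 = 31.8734 kJ
n = 1.1 / 46.07 = 0.02388 mol
q_rxn = −q_cal = -31.8734 kJ
ΔH = -31.8734 / 0.02388 = -1334.7 kJ/mol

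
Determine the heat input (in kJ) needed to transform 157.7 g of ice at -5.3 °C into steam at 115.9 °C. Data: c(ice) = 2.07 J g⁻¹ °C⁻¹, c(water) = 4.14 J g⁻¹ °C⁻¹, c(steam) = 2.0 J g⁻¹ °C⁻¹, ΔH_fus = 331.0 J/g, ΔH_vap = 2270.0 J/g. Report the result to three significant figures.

q = 482 kJ

q1 (heat ice -5.3→0.0 °C): 157.7 × 2.07 × 5.3 = 1730 J
q2 (melt at 0 °C): 157.7 × 331.0 = 52199 J
q3 (heat water 0.0→100.0 °C): 157.7 × 4.14 × 100.0 = 65288 J
q4 (vaporize at 100 °C): 157.7 × 2270.0 = 357979 J
q5 (heat steam 100.0→115.9 °C): 157.7 × 2.0 × 15.9 = 5015 J
Total: 1730 + 52199 + 65288 + 357979 + 5015 = 482211 J = 482 kJ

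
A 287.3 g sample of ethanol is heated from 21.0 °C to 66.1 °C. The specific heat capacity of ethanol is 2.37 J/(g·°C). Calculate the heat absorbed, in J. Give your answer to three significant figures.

q = 30700 J

q = m c ΔT = 287.3 × 2.37 × (66.1 − 21.0)
q = 287.3 × 2.37 × 45.1 = 30710 J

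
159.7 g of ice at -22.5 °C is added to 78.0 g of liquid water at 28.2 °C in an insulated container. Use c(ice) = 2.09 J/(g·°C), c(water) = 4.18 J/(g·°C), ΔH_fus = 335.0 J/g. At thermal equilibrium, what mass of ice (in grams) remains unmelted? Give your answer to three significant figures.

Heat to warm all ice to 0 °C: 159.7×2.09×22.5 = 7509.9 J
Heat released by water cooling to 0 °C: 78.0×4.18×28.2 = 9194.3 J
9194.3 J < 7509.9 + 159.7×335.0 = 61009.4 J, so not all ice melts; final T = 0 °C.
Heat left for melting: 9194.3 − 7509.9 = 1684.4 J
Mass melted = 1684.4 / 335.0 = 5.028 g
Ice remaining = 159.7 − 5.028 = 154.672 g

m_ice remaining = 155 g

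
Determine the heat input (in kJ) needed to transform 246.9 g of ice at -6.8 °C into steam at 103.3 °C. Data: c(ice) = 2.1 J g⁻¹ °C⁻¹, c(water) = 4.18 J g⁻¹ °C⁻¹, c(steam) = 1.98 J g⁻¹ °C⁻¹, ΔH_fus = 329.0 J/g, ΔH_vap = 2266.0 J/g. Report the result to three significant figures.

q = 749 kJ

q1 (heat ice -6.8→0.0 °C): 246.9 × 2.1 × 6.8 = 3526 J
q2 (melt at 0 °C): 246.9 × 329.0 = 81230 J
q3 (heat water 0.0→100.0 °C): 246.9 × 4.18 × 100.0 = 103204 J
q4 (vaporize at 100 °C): 246.9 × 2266.0 = 559475 J
q5 (heat steam 100.0→103.3 °C): 246.9 × 1.98 × 3.3 = 1613 J
Total: 3526 + 81230 + 103204 + 559475 + 1613 = 749048 J = 749 kJ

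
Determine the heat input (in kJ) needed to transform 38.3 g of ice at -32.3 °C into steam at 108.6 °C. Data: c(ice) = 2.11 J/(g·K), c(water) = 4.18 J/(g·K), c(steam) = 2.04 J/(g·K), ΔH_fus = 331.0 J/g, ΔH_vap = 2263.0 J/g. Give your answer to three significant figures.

q1 (heat ice -32.3→0.0 °C): 38.3 × 2.11 × 32.3 = 2610 J
q2 (melt at 0 °C): 38.3 × 331.0 = 12677 J
q3 (heat water 0.0→100.0 °C): 38.3 × 4.18 × 100.0 = 16009 J
q4 (vaporize at 100 °C): 38.3 × 2263.0 = 86673 J
q5 (heat steam 100.0→108.6 °C): 38.3 × 2.04 × 8.6 = 672 J
Total: 2610 + 12677 + 16009 + 86673 + 672 = 118641 J = 119 kJ

q = 119 kJ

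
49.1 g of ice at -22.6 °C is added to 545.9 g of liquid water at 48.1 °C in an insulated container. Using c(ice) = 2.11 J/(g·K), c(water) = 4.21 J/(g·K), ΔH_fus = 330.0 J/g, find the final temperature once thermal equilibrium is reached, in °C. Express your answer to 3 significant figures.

T_f = 36.7 °C

Heat to bring ice to 0 °C and melt it: q₁ = 49.1×2.11×22.6 + 49.1×330.0 = 18544 J
Heat the water can supply cooling to 0 °C: 545.9×4.21×48.1 = 110545 J > q₁, so all ice melts.
Energy balance: 545.9×4.21×(48.1 − T) = 18544 + 49.1×4.21×(T − 0)
2298.239(48.1 − T) = 18544 + 206.711 T
110545 − 18544 = 2504.950 T
T = 92001 / 2504.950 = 36.73 °C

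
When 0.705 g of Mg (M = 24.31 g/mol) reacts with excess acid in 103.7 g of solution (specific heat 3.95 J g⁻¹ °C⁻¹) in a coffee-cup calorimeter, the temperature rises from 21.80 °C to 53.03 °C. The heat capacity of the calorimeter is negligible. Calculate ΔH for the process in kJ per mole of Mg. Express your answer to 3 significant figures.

ΔH = -441 kJ/mol

|ΔT| = |53.03 − 21.80| = 31.23 °C
|q_surr| = (103.7 × 3.95) × 31.23 = 409.615 × 31.23 = 12790 J
n(Mg) = 0.705 / 24.31 = 0.02900 mol
Temperature rose, so q_rxn = −|q_surr| = -12.79 kJ
ΔH = q_rxn / n = -441.0 kJ/mol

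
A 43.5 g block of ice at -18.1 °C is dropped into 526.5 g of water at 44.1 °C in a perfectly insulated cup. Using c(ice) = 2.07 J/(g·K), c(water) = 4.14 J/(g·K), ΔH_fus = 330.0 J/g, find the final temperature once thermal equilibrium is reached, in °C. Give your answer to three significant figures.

Heat to bring ice to 0 °C and melt it: q₁ = 43.5×2.07×18.1 + 43.5×330.0 = 15985 J
Heat the water can supply cooling to 0 °C: 526.5×4.14×44.1 = 96125.2 J > q₁, so all ice melts.
Energy balance: 526.5×4.14×(44.1 − T) = 15985 + 43.5×4.14×(T − 0)
2179.71(44.1 − T) = 15985 + 180.09 T
96125.2 − 15985 = 2359.80 T
T = 80140.2 / 2359.80 = 33.96 °C

T_f = 34.0 °C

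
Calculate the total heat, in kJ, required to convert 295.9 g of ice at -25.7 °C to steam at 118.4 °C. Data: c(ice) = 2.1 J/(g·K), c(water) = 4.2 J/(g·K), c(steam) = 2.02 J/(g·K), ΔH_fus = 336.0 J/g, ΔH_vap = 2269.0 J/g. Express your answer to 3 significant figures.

q1 (heat ice -25.7→0.0 °C): 295.9 × 2.1 × 25.7 = 15970 J
q2 (melt at 0 °C): 295.9 × 336.0 = 99422 J
q3 (heat water 0.0→100.0 °C): 295.9 × 4.2 × 100.0 = 124278 J
q4 (vaporize at 100 °C): 295.9 × 2269.0 = 671397 J
q5 (heat steam 100.0→118.4 °C): 295.9 × 2.02 × 18.4 = 10998 J
Total: 15970 + 99422 + 124278 + 671397 + 10998 = 922065 J = 922 kJ

q = 922 kJ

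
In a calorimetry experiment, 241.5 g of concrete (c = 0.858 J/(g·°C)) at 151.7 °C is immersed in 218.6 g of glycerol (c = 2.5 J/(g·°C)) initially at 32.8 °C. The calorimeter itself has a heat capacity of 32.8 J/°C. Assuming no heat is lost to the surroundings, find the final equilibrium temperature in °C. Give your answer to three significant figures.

T_f = 64.1 °C

Heat lost by concrete = heat gained by glycerol + calorimeter.
(241.5)(0.858)(151.7 − T) = [(218.6)(2.5) + 32.8](T − 32.8)
207.207 (151.7 − T) = 579.3 (T − 32.8)
31433 − 207.207 T = 579.3 T − 19001
50434 = 786.507 T
T = 64.12 °C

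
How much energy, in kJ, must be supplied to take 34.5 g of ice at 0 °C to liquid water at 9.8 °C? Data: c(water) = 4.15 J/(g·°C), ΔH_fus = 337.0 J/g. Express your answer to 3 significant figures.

q = 13.0 kJ

q1 (melt at 0 °C): 34.5 × 337.0 = 11627 J
q2 (heat water 0.0→9.8 °C): 34.5 × 4.15 × 9.8 = 1403 J
Total: 11627 + 1403 = 13030 J = 13.0 kJ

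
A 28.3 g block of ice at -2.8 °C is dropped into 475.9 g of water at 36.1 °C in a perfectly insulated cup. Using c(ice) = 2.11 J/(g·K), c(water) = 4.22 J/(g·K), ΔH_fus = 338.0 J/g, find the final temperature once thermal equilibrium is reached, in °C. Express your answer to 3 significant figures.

Heat to bring ice to 0 °C and melt it: q₁ = 28.3×2.11×2.8 + 28.3×338.0 = 9732.6 J
Heat the water can supply cooling to 0 °C: 475.9×4.22×36.1 = 72499.6 J > q₁, so all ice melts.
Energy balance: 475.9×4.22×(36.1 − T) = 9732.6 + 28.3×4.22×(T − 0)
2008.298(36.1 − T) = 9732.6 + 119.426 T
72499.6 − 9732.6 = 2127.724 T
T = 62767.0 / 2127.724 = 29.50 °C

T_f = 29.5 °C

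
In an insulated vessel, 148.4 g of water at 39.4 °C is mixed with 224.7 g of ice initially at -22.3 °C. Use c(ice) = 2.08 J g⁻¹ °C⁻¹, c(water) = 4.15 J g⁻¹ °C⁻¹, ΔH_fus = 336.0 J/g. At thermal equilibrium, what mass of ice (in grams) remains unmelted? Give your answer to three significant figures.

m_ice remaining = 184 g

Heat to warm all ice to 0 °C: 224.7×2.08×22.3 = 10422 J
Heat released by water cooling to 0 °C: 148.4×4.15×39.4 = 24265 J
24265 J < 10422 + 224.7×336.0 = 85921.2 J, so not all ice melts; final T = 0 °C.
Heat left for melting: 24265 − 10422 = 13843 J
Mass melted = 13843 / 336.0 = 41.20 g
Ice remaining = 224.7 − 41.20 = 183.50 g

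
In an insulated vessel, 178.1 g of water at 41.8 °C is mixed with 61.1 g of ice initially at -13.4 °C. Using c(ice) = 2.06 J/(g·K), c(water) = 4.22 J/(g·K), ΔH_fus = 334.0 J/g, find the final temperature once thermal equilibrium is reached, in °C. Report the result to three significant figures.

T_f = 9.24 °C

Heat to bring ice to 0 °C and melt it: q₁ = 61.1×2.06×13.4 + 61.1×334.0 = 22094 J
Heat the water can supply cooling to 0 °C: 178.1×4.22×41.8 = 31416.1 J > q₁, so all ice melts.
Energy balance: 178.1×4.22×(41.8 − T) = 22094 + 61.1×4.22×(T − 0)
751.582(41.8 − T) = 22094 + 257.842 T
31416.1 − 22094 = 1009.424 T
T = 9322.1 / 1009.424 = 9.235 °C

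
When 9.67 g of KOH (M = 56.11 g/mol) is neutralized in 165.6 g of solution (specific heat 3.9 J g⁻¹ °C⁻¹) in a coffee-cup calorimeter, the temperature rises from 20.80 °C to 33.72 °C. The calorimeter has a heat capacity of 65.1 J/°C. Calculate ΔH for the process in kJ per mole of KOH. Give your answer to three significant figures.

|ΔT| = |33.72 − 20.80| = 12.92 °C
|q_surr| = (165.6 × 3.9 + 65.1) × 12.92 = 710.94 × 12.92 = 9185 J
n(KOH) = 9.67 / 56.11 = 0.1723 mol
Temperature rose, so q_rxn = −|q_surr| = -9.185 kJ
ΔH = q_rxn / n = -53.31 kJ/mol

ΔH = -53.3 kJ/mol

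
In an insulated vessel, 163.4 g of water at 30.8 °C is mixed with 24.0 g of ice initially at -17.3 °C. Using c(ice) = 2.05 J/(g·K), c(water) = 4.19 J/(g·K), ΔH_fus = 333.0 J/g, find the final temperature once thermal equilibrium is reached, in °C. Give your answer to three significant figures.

Heat to bring ice to 0 °C and melt it: q₁ = 24.0×2.05×17.3 + 24.0×333.0 = 8843.2 J
Heat the water can supply cooling to 0 °C: 163.4×4.19×30.8 = 21087.1 J > q₁, so all ice melts.
Energy balance: 163.4×4.19×(30.8 − T) = 8843.2 + 24.0×4.19×(T − 0)
684.646(30.8 − T) = 8843.2 + 100.56 T
21087.1 − 8843.2 = 785.206 T
T = 12243.9 / 785.206 = 15.59 °C

T_f = 15.6 °C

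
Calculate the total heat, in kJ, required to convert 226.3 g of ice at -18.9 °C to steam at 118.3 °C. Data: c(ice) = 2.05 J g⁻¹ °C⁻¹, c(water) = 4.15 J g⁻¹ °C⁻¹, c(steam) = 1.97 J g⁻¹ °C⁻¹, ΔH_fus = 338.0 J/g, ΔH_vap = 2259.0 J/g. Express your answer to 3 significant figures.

q1 (heat ice -18.9→0.0 °C): 226.3 × 2.05 × 18.9 = 8768 J
q2 (melt at 0 °C): 226.3 × 338.0 = 76489 J
q3 (heat water 0.0→100.0 °C): 226.3 × 4.15 × 100.0 = 93915 J
q4 (vaporize at 100 °C): 226.3 × 2259.0 = 511212 J
q5 (heat steam 100.0→118.3 °C): 226.3 × 1.97 × 18.3 = 8158 J
Total: 8768 + 76489 + 93915 + 511212 + 8158 = 698542 J = 699 kJ

q = 699 kJ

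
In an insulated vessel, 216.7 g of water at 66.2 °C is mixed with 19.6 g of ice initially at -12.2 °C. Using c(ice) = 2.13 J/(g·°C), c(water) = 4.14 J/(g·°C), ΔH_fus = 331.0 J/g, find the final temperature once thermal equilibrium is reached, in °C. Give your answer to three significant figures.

T_f = 53.6 °C

Heat to bring ice to 0 °C and melt it: q₁ = 19.6×2.13×12.2 + 19.6×331.0 = 6996.9 J
Heat the water can supply cooling to 0 °C: 216.7×4.14×66.2 = 59390.5 J > q₁, so all ice melts.
Energy balance: 216.7×4.14×(66.2 − T) = 6996.9 + 19.6×4.14×(T − 0)
897.138(66.2 − T) = 6996.9 + 81.144 T
59390.5 − 6996.9 = 978.282 T
T = 52393.6 / 978.282 = 53.56 °C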